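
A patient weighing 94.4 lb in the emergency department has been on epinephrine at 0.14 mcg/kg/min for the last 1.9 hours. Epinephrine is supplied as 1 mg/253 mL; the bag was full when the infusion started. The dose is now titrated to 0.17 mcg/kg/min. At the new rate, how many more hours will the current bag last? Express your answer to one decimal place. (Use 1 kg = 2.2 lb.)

0.7 hours

Initial rate:
Weight = 94.4 lb ÷ 2.2 lb/kg = 42.90909 kg
Dose = 0.14 mcg/kg/min × 42.90909 kg = 6.007273 mcg/min
6.007273 mcg/min × 60 min/hr = 360.4364 mcg/hr
Concentration = 1 mg ÷ 253 mL = 0.003952569 mg/mL = 3.952569 mcg/mL
Rate = 360.4364 mcg/hr ÷ 3.952569 mcg/mL = 91.1904 mL/hr
Volume infused so far = 91.1904 mL/hr × 1.9 hr = 173.2618 mL
Volume remaining = 253 − 173.2618 = 79.73824 mL
New rate:
Dose = 0.17 mcg/kg/min × 42.90909 kg = 7.294545 mcg/min
7.294545 mcg/min × 60 min/hr = 437.6727 mcg/hr
Rate = 437.6727 mcg/hr ÷ 3.952569 mcg/mL = 110.7312 mL/hr
Time remaining = 79.73824 mL ÷ 110.7312 mL/hr = 0.7201063 hr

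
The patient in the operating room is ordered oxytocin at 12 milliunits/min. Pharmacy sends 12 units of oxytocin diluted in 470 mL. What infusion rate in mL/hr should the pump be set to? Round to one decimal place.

12 milliunits/min × 60 min/hr = 720 milliunits/hr
Concentration = 12 units ÷ 470 mL = 0.02553191 units/mL = 25.53191 milliunits/mL
Rate = 720 milliunits/hr ÷ 25.53191 milliunits/mL = 28.2 mL/hr

28.2 mL/hr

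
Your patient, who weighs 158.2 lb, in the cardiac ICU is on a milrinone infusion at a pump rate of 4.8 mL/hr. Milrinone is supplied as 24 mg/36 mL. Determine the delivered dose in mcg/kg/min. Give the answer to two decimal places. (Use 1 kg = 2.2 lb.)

Weight = 158.2 lb ÷ 2.2 lb/kg = 71.90909 kg
Concentration = 24 mg ÷ 36 mL = 0.6666667 mg/mL = 666.6667 mcg/mL
Drug rate = 4.8 mL/hr × 666.6667 mcg/mL = 3200 mcg/hr
3200 mcg/hr ÷ 60 min/hr = 53.33333 mcg/min
53.33333 mcg/min ÷ 71.90909 kg = 0.7416772 mcg/kg/min

0.74 mcg/kg/min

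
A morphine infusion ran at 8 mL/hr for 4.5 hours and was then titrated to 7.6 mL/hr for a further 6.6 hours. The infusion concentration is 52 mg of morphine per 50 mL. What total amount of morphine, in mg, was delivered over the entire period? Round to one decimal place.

89.6 mg

Concentration = 52 mg ÷ 50 mL = 1.04 mg/mL
Stage 1: 8 mL/hr × 4.5 hr = 36 mL → 36 mL × 1.04 mg/mL = 37.44 mg
Stage 2: 7.6 mL/hr × 6.6 hr = 50.16 mL → 50.16 mL × 1.04 mg/mL = 52.1664 mg
Total = 37.44 + 52.1664 = 89.6064 mg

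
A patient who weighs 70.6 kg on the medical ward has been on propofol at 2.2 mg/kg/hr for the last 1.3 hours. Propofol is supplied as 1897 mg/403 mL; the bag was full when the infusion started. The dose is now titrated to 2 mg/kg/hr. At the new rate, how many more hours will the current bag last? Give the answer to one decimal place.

Initial rate:
Dose = 2.2 mg/kg/hr × 70.6 kg = 155.32 mg/hr
Concentration = 1897 mg ÷ 403 mL = 4.707196 mg/mL
Rate = 155.32 mg/hr ÷ 4.707196 mg/mL = 32.99629 mL/hr
Volume infused so far = 32.99629 mL/hr × 1.3 hr = 42.89518 mL
Volume remaining = 403 − 42.89518 = 360.1048 mL
New rate:
Dose = 2 mg/kg/hr × 70.6 kg = 141.2 mg/hr
Rate = 141.2 mg/hr ÷ 4.707196 mg/mL = 29.99663 mL/hr
Time remaining = 360.1048 mL ÷ 29.99663 mL/hr = 12.00484 hr

12.0 hours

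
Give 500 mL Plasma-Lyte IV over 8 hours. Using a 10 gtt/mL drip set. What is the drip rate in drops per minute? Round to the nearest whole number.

10 gtt/min

500 mL ÷ (8 hr × 60 = 480 min) = 1.041667 mL/min
1.041667 mL/min × 10 gtt/mL = 10.41667 gtt/min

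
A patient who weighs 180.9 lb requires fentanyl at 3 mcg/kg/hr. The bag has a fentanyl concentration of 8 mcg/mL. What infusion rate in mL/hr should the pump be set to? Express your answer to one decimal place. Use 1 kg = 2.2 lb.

Weight = 180.9 lb ÷ 2.2 lb/kg = 82.22727 kg
Dose = 3 mcg/kg/hr × 82.22727 kg = 246.6818 mcg/hr
Rate = 246.6818 mcg/hr ÷ 8 mcg/mL = 30.83523 mL/hr

30.8 mL/hr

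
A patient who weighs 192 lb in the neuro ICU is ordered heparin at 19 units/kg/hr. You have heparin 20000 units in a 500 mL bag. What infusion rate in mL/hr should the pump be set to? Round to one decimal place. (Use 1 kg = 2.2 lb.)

Weight = 192 lb ÷ 2.2 lb/kg = 87.27273 kg
Dose = 19 units/kg/hr × 87.27273 kg = 1658.182 units/hr
Concentration = 20000 units ÷ 500 mL = 40 units/mL
Rate = 1658.182 units/hr ÷ 40 units/mL = 41.45455 mL/hr

41.5 mL/hr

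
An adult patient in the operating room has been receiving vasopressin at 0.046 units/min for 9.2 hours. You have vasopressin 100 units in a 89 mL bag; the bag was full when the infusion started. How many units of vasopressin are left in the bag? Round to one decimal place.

0.046 units/min × 60 min/hr = 2.76 units/hr
Concentration = 100 units ÷ 89 mL = 1.123596 units/mL
Rate = 2.76 units/hr ÷ 1.123596 units/mL = 2.4564 mL/hr
Volume infused = 2.4564 mL/hr × 9.2 hr = 22.59888 mL
Volume remaining = 89 − 22.59888 = 66.40112 mL
Drug remaining = 66.40112 mL × 1.123596 units/mL = 74.608 units

74.6 units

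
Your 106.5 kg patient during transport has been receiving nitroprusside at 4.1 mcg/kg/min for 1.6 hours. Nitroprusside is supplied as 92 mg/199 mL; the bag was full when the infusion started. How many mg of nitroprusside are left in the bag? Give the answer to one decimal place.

50.1 mg

Dose = 4.1 mcg/kg/min × 106.5 kg = 436.65 mcg/min
436.65 mcg/min × 60 min/hr = 26199 mcg/hr
Concentration = 92 mg ÷ 199 mL = 0.4623116 mg/mL = 462.3116 mcg/mL
Rate = 26199 mcg/hr ÷ 462.3116 mcg/mL = 56.66958 mL/hr
Volume infused = 56.66958 mL/hr × 1.6 hr = 90.67132 mL
Volume remaining = 199 − 90.67132 = 108.3287 mL
Drug remaining = 108.3287 mL × 462.3116 mcg/mL = 50081.6 mcg = 50.0816 mg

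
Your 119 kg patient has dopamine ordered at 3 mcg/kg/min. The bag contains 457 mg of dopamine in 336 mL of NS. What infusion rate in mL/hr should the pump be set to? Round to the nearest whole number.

16 mL/hr

Dose = 3 mcg/kg/min × 119 kg = 357 mcg/min
357 mcg/min × 60 min/hr = 21420 mcg/hr
Concentration = 457 mg ÷ 336 mL = 1.360119 mg/mL = 1360.119 mcg/mL
Rate = 21420 mcg/hr ÷ 1360.119 mcg/mL = 15.74862 mL/hr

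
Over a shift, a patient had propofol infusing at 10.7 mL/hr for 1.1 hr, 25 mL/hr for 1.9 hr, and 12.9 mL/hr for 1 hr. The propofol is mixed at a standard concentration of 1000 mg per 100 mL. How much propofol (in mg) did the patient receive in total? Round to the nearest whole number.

722 mg

Concentration = 1000 mg ÷ 100 mL = 10 mg/mL
Stage 1: 10.7 mL/hr × 1.1 hr = 11.77 mL → 11.77 mL × 10 mg/mL = 117.7 mg
Stage 2: 25 mL/hr × 1.9 hr = 47.5 mL → 47.5 mL × 10 mg/mL = 475 mg
Stage 3: 12.9 mL/hr × 1 hr = 12.9 mL → 12.9 mL × 10 mg/mL = 129 mg
Total = 117.7 + 475 + 129 = 721.7 mg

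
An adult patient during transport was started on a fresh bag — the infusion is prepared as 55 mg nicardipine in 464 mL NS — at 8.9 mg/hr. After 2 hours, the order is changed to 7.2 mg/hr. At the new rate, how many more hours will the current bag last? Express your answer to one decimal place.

Initial rate:
Concentration = 55 mg ÷ 464 mL = 0.1185345 mg/mL
Rate = 8.9 mg/hr ÷ 0.1185345 mg/mL = 75.08364 mL/hr
Volume infused so far = 75.08364 mL/hr × 2 hr = 150.1673 mL
Volume remaining = 464 − 150.1673 = 313.8327 mL
New rate:
Rate = 7.2 mg/hr ÷ 0.1185345 mg/mL = 60.74182 mL/hr
Time remaining = 313.8327 mL ÷ 60.74182 mL/hr = 5.166667 hr

5.2 hours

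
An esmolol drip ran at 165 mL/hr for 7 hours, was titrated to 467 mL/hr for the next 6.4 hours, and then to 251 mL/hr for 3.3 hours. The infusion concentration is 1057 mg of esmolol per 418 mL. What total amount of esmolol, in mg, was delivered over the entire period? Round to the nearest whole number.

12573 mg

Concentration = 1057 mg ÷ 418 mL = 2.528708 mg/mL
Stage 1: 165 mL/hr × 7 hr = 1155 mL → 1155 mL × 2.528708 mg/mL = 2920.658 mg
Stage 2: 467 mL/hr × 6.4 hr = 2988.8 mL → 2988.8 mL × 2.528708 mg/mL = 7557.803 mg
Stage 3: 251 mL/hr × 3.3 hr = 828.3 mL → 828.3 mL × 2.528708 mg/mL = 2094.529 mg
Total = 2920.658 + 7557.803 + 2094.529 = 12572.99 mg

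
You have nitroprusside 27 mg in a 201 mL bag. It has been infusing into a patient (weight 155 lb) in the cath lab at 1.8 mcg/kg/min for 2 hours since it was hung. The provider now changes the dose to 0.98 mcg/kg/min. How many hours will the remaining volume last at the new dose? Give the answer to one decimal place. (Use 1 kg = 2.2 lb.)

Initial rate:
Weight = 155 lb ÷ 2.2 lb/kg = 70.45455 kg
Dose = 1.8 mcg/kg/min × 70.45455 kg = 126.8182 mcg/min
126.8182 mcg/min × 60 min/hr = 7609.091 mcg/hr
Concentration = 27 mg ÷ 201 mL = 0.1343284 mg/mL = 134.3284 mcg/mL
Rate = 7609.091 mcg/hr ÷ 134.3284 mcg/mL = 56.64545 mL/hr
Volume infused so far = 56.64545 mL/hr × 2 hr = 113.2909 mL
Volume remaining = 201 − 113.2909 = 87.70909 mL
New rate:
Dose = 0.98 mcg/kg/min × 70.45455 kg = 69.04545 mcg/min
69.04545 mcg/min × 60 min/hr = 4142.727 mcg/hr
Rate = 4142.727 mcg/hr ÷ 134.3284 mcg/mL = 30.8403 mL/hr
Time remaining = 87.70909 mL ÷ 30.8403 mL/hr = 2.843976 hr

2.8 hours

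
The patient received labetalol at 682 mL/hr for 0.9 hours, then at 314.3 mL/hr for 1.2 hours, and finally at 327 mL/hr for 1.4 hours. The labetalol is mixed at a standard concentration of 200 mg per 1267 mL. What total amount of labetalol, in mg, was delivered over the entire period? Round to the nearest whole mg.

229 mg

Concentration = 200 mg ÷ 1267 mL = 0.1578532 mg/mL
Stage 1: 682 mL/hr × 0.9 hr = 613.8 mL → 613.8 mL × 0.1578532 mg/mL = 96.89029 mg
Stage 2: 314.3 mL/hr × 1.2 hr = 377.16 mL → 377.16 mL × 0.1578532 mg/mL = 59.53591 mg
Stage 3: 327 mL/hr × 1.4 hr = 457.8 mL → 457.8 mL × 0.1578532 mg/mL = 72.26519 mg
Total = 96.89029 + 59.53591 + 72.26519 = 228.6914 mg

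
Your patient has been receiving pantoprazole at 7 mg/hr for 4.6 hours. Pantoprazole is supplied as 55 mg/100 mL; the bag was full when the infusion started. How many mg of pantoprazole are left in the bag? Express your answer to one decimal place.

22.8 mg

Concentration = 55 mg ÷ 100 mL = 0.55 mg/mL
Rate = 7 mg/hr ÷ 0.55 mg/mL = 12.72727 mL/hr
Volume infused = 12.72727 mL/hr × 4.6 hr = 58.54545 mL
Volume remaining = 100 − 58.54545 = 41.45455 mL
Drug remaining = 41.45455 mL × 0.55 mg/mL = 22.8 mg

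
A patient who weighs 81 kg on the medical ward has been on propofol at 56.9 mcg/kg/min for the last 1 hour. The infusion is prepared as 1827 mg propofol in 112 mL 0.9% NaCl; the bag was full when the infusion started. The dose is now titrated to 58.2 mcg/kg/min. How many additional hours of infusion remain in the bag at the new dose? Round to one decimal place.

5.5 hours

Initial rate:
Dose = 56.9 mcg/kg/min × 81 kg = 4608.9 mcg/min
4608.9 mcg/min × 60 min/hr = 276534 mcg/hr
Concentration = 1827 mg ÷ 112 mL = 16.3125 mg/mL = 16312.5 mcg/mL
Rate = 276534 mcg/hr ÷ 16312.5 mcg/mL = 16.95228 mL/hr
Volume infused so far = 16.95228 mL/hr × 1 hr = 16.95228 mL
Volume remaining = 112 − 16.95228 = 95.04772 mL
New rate:
Dose = 58.2 mcg/kg/min × 81 kg = 4714.2 mcg/min
4714.2 mcg/min × 60 min/hr = 282852 mcg/hr
Rate = 282852 mcg/hr ÷ 16312.5 mcg/mL = 17.33959 mL/hr
Time remaining = 95.04772 mL ÷ 17.33959 mL/hr = 5.481545 hr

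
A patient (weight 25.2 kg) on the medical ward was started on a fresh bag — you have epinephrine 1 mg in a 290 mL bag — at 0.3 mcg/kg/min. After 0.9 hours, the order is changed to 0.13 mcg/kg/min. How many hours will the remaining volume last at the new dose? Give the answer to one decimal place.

Initial rate:
Dose = 0.3 mcg/kg/min × 25.2 kg = 7.56 mcg/min
7.56 mcg/min × 60 min/hr = 453.6 mcg/hr
Concentration = 1 mg ÷ 290 mL = 0.003448276 mg/mL = 3.448276 mcg/mL
Rate = 453.6 mcg/hr ÷ 3.448276 mcg/mL = 131.544 mL/hr
Volume infused so far = 131.544 mL/hr × 0.9 hr = 118.3896 mL
Volume remaining = 290 − 118.3896 = 171.6104 mL
New rate:
Dose = 0.13 mcg/kg/min × 25.2 kg = 3.276 mcg/min
3.276 mcg/min × 60 min/hr = 196.56 mcg/hr
Rate = 196.56 mcg/hr ÷ 3.448276 mcg/mL = 57.0024 mL/hr
Time remaining = 171.6104 mL ÷ 57.0024 mL/hr = 3.010582 hr

3.0 hours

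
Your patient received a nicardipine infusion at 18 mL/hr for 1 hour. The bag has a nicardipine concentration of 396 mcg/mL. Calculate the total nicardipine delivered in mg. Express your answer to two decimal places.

Concentration = 396 mcg/mL = 0.396 mg/mL
Drug rate = 18 mL/hr × 0.396 mg/mL = 7.128 mg/hr
Total = 7.128 mg/hr × 1 hr = 7.128 mg

7.13 mg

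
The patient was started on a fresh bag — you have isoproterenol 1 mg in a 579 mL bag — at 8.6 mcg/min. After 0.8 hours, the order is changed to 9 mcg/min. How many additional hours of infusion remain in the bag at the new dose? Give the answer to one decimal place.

Initial rate:
8.6 mcg/min × 60 min/hr = 516 mcg/hr
Concentration = 1 mg ÷ 579 mL = 0.001727116 mg/mL = 1.727116 mcg/mL
Rate = 516 mcg/hr ÷ 1.727116 mcg/mL = 298.764 mL/hr
Volume infused so far = 298.764 mL/hr × 0.8 hr = 239.0112 mL
Volume remaining = 579 − 239.0112 = 339.9888 mL
New rate:
9 mcg/min × 60 min/hr = 540 mcg/hr
Rate = 540 mcg/hr ÷ 1.727116 mcg/mL = 312.66 mL/hr
Time remaining = 339.9888 mL ÷ 312.66 mL/hr = 1.087407 hr

1.1 hours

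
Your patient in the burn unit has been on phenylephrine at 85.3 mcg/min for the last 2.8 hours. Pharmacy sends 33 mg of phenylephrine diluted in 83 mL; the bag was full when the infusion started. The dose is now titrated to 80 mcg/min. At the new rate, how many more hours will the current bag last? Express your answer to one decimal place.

3.9 hours

Initial rate:
85.3 mcg/min × 60 min/hr = 5118 mcg/hr
Concentration = 33 mg ÷ 83 mL = 0.3975904 mg/mL = 397.5904 mcg/mL
Rate = 5118 mcg/hr ÷ 397.5904 mcg/mL = 12.87255 mL/hr
Volume infused so far = 12.87255 mL/hr × 2.8 hr = 36.04313 mL
Volume remaining = 83 − 36.04313 = 46.95687 mL
New rate:
80 mcg/min × 60 min/hr = 4800 mcg/hr
Rate = 4800 mcg/hr ÷ 397.5904 mcg/mL = 12.07273 mL/hr
Time remaining = 46.95687 mL ÷ 12.07273 mL/hr = 3.8895 hr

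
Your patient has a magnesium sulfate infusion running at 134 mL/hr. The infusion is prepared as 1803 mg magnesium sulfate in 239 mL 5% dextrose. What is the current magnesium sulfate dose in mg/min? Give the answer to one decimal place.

16.8 mg/min

Concentration = 1803 mg ÷ 239 mL = 7.543933 mg/mL
Drug rate = 134 mL/hr × 7.543933 mg/mL = 1010.887 mg/hr
1010.887 mg/hr ÷ 60 min/hr = 16.84812 mg/min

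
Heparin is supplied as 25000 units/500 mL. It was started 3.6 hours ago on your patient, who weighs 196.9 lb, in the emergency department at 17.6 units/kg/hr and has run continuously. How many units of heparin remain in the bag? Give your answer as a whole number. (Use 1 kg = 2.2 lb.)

19329 units

Weight = 196.9 lb ÷ 2.2 lb/kg = 89.5 kg
Dose = 17.6 units/kg/hr × 89.5 kg = 1575.2 units/hr
Concentration = 25000 units ÷ 500 mL = 50 units/mL
Rate = 1575.2 units/hr ÷ 50 units/mL = 31.504 mL/hr
Volume infused = 31.504 mL/hr × 3.6 hr = 113.4144 mL
Volume remaining = 500 − 113.4144 = 386.5856 mL
Drug remaining = 386.5856 mL × 50 units/mL = 19329.28 units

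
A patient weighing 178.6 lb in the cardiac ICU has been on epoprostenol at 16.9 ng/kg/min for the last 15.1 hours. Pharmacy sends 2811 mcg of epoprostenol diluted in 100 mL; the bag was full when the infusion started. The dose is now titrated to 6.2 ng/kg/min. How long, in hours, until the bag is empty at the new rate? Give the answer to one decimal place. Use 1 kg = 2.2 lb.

51.9 hours

Initial rate:
Weight = 178.6 lb ÷ 2.2 lb/kg = 81.18182 kg
Dose = 16.9 ng/kg/min × 81.18182 kg = 1371.973 ng/min
1371.973 ng/min × 60 min/hr = 82318.36 ng/hr
Concentration = 2811 mcg ÷ 100 mL = 28.11 mcg/mL = 28110 ng/mL
Rate = 82318.36 ng/hr ÷ 28110 ng/mL = 2.928437 mL/hr
Volume infused so far = 2.928437 mL/hr × 15.1 hr = 44.2194 mL
Volume remaining = 100 − 44.2194 = 55.7806 mL
New rate:
Dose = 6.2 ng/kg/min × 81.18182 kg = 503.3273 ng/min
503.3273 ng/min × 60 min/hr = 30199.64 ng/hr
Rate = 30199.64 ng/hr ÷ 28110 ng/mL = 1.074338 mL/hr
Time remaining = 55.7806 mL ÷ 1.074338 mL/hr = 51.92091 hr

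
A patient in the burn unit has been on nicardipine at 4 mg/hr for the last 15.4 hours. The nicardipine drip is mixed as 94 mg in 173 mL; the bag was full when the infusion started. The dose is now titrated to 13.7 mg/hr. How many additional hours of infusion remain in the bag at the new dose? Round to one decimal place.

Initial rate:
Concentration = 94 mg ÷ 173 mL = 0.5433526 mg/mL
Rate = 4 mg/hr ÷ 0.5433526 mg/mL = 7.361702 mL/hr
Volume infused so far = 7.361702 mL/hr × 15.4 hr = 113.3702 mL
Volume remaining = 173 − 113.3702 = 59.62979 mL
New rate:
Rate = 13.7 mg/hr ÷ 0.5433526 mg/mL = 25.21383 mL/hr
Time remaining = 59.62979 mL ÷ 25.21383 mL/hr = 2.364964 hr

2.4 hours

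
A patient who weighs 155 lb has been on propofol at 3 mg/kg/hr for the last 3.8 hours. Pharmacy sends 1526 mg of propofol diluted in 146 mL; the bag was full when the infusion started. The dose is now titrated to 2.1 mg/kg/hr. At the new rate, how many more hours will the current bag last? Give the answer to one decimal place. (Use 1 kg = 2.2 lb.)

4.9 hours

Initial rate:
Weight = 155 lb ÷ 2.2 lb/kg = 70.45455 kg
Dose = 3 mg/kg/hr × 70.45455 kg = 211.3636 mg/hr
Concentration = 1526 mg ÷ 146 mL = 10.45205 mg/mL
Rate = 211.3636 mg/hr ÷ 10.45205 mg/mL = 20.22221 mL/hr
Volume infused so far = 20.22221 mL/hr × 3.8 hr = 76.84439 mL
Volume remaining = 146 − 76.84439 = 69.15561 mL
New rate:
Dose = 2.1 mg/kg/hr × 70.45455 kg = 147.9545 mg/hr
Rate = 147.9545 mg/hr ÷ 10.45205 mg/mL = 14.15555 mL/hr
Time remaining = 69.15561 mL ÷ 14.15555 mL/hr = 4.885407 hr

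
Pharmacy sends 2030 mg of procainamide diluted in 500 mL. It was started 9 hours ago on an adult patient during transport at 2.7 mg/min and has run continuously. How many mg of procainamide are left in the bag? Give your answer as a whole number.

572 mg

2.7 mg/min × 60 min/hr = 162 mg/hr
Concentration = 2030 mg ÷ 500 mL = 4.06 mg/mL
Rate = 162 mg/hr ÷ 4.06 mg/mL = 39.90148 mL/hr
Volume infused = 39.90148 mL/hr × 9 hr = 359.1133 mL
Volume remaining = 500 − 359.1133 = 140.8867 mL
Drug remaining = 140.8867 mL × 4.06 mg/mL = 572 mg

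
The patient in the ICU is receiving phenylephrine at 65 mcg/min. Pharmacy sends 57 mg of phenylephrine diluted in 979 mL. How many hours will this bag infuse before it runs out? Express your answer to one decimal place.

65 mcg/min × 60 min/hr = 3900 mcg/hr
Concentration = 57 mg ÷ 979 mL = 0.05822268 mg/mL = 58.22268 mcg/mL
Rate = 3900 mcg/hr ÷ 58.22268 mcg/mL = 66.98421 mL/hr
Duration = 979 mL ÷ 66.98421 mL/hr = 14.61538 hr

14.6 hours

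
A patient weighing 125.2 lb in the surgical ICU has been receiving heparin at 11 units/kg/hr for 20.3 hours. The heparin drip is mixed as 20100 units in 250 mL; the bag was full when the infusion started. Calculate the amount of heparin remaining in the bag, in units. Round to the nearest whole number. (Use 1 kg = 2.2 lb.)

7392 units

Weight = 125.2 lb ÷ 2.2 lb/kg = 56.90909 kg
Dose = 11 units/kg/hr × 56.90909 kg = 626 units/hr
Concentration = 20100 units ÷ 250 mL = 80.4 units/mL
Rate = 626 units/hr ÷ 80.4 units/mL = 7.78607 mL/hr
Volume infused = 7.78607 mL/hr × 20.3 hr = 158.0572 mL
Volume remaining = 250 − 158.0572 = 91.94279 mL
Drug remaining = 91.94279 mL × 80.4 units/mL = 7392.2 units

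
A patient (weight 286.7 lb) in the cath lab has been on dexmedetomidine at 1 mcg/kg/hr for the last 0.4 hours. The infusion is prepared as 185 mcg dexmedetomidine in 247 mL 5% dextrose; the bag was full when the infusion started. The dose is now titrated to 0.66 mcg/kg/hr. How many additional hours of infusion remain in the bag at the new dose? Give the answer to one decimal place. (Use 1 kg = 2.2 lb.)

Initial rate:
Weight = 286.7 lb ÷ 2.2 lb/kg = 130.3182 kg
Dose = 1 mcg/kg/hr × 130.3182 kg = 130.3182 mcg/hr
Concentration = 185 mcg ÷ 247 mL = 0.7489879 mcg/mL
Rate = 130.3182 mcg/hr ÷ 0.7489879 mcg/mL = 173.9924 mL/hr
Volume infused so far = 173.9924 mL/hr × 0.4 hr = 69.59695 mL
Volume remaining = 247 − 69.59695 = 177.403 mL
New rate:
Dose = 0.66 mcg/kg/hr × 130.3182 kg = 86.01 mcg/hr
Rate = 86.01 mcg/hr ÷ 0.7489879 mcg/mL = 114.835 mL/hr
Time remaining = 177.403 mL ÷ 114.835 mL/hr = 1.544852 hr

1.5 hours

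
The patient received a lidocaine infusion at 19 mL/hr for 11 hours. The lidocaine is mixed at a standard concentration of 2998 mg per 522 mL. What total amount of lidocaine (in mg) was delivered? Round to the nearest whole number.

1200 mg

Concentration = 2998 mg ÷ 522 mL = 5.743295 mg/mL
Drug rate = 19 mL/hr × 5.743295 mg/mL = 109.1226 mg/hr
Total = 109.1226 mg/hr × 11 hr = 1200.349 mg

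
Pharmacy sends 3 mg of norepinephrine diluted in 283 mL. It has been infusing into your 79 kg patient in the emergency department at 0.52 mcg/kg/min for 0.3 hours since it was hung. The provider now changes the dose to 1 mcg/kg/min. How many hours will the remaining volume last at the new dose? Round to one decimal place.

Initial rate:
Dose = 0.52 mcg/kg/min × 79 kg = 41.08 mcg/min
41.08 mcg/min × 60 min/hr = 2464.8 mcg/hr
Concentration = 3 mg ÷ 283 mL = 0.01060071 mg/mL = 10.60071 mcg/mL
Rate = 2464.8 mcg/hr ÷ 10.60071 mcg/mL = 232.5128 mL/hr
Volume infused so far = 232.5128 mL/hr × 0.3 hr = 69.75384 mL
Volume remaining = 283 − 69.75384 = 213.2462 mL
New rate:
Dose = 1 mcg/kg/min × 79 kg = 79 mcg/min
79 mcg/min × 60 min/hr = 4740 mcg/hr
Rate = 4740 mcg/hr ÷ 10.60071 mcg/mL = 447.14 mL/hr
Time remaining = 213.2462 mL ÷ 447.14 mL/hr = 0.4769114 hr

0.5 hours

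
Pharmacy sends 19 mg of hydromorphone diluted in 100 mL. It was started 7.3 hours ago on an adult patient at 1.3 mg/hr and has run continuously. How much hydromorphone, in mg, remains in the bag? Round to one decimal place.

Concentration = 19 mg ÷ 100 mL = 0.19 mg/mL
Rate = 1.3 mg/hr ÷ 0.19 mg/mL = 6.842105 mL/hr
Volume infused = 6.842105 mL/hr × 7.3 hr = 49.94737 mL
Volume remaining = 100 − 49.94737 = 50.05263 mL
Drug remaining = 50.05263 mL × 0.19 mg/mL = 9.51 mg

9.5 mg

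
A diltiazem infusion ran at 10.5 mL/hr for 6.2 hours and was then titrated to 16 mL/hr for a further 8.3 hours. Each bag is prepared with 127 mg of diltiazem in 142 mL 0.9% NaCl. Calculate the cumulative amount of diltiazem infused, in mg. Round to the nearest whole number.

177 mg

Concentration = 127 mg ÷ 142 mL = 0.8943662 mg/mL
Stage 1: 10.5 mL/hr × 6.2 hr = 65.1 mL → 65.1 mL × 0.8943662 mg/mL = 58.22324 mg
Stage 2: 16 mL/hr × 8.3 hr = 132.8 mL → 132.8 mL × 0.8943662 mg/mL = 118.7718 mg
Total = 58.22324 + 118.7718 = 176.9951 mg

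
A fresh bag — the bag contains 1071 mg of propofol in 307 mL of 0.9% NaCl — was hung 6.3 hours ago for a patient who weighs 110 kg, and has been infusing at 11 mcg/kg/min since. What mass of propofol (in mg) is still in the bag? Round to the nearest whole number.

614 mg

Dose = 11 mcg/kg/min × 110 kg = 1210 mcg/min
1210 mcg/min × 60 min/hr = 72600 mcg/hr
Concentration = 1071 mg ÷ 307 mL = 3.488599 mg/mL = 3488.599 mcg/mL
Rate = 72600 mcg/hr ÷ 3488.599 mcg/mL = 20.81064 mL/hr
Volume infused = 20.81064 mL/hr × 6.3 hr = 131.1071 mL
Volume remaining = 307 − 131.1071 = 175.8929 mL
Drug remaining = 175.8929 mL × 3488.599 mcg/mL = 613620 mcg = 613.62 mg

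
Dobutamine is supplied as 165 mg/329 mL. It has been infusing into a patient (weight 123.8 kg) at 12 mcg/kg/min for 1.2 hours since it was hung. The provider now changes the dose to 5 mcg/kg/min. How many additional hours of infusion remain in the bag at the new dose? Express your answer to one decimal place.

1.6 hours

Initial rate:
Dose = 12 mcg/kg/min × 123.8 kg = 1485.6 mcg/min
1485.6 mcg/min × 60 min/hr = 89136 mcg/hr
Concentration = 165 mg ÷ 329 mL = 0.5015198 mg/mL = 501.5198 mcg/mL
Rate = 89136 mcg/hr ÷ 501.5198 mcg/mL = 177.7318 mL/hr
Volume infused so far = 177.7318 mL/hr × 1.2 hr = 213.2781 mL
Volume remaining = 329 − 213.2781 = 115.7219 mL
New rate:
Dose = 5 mcg/kg/min × 123.8 kg = 619 mcg/min
619 mcg/min × 60 min/hr = 37140 mcg/hr
Rate = 37140 mcg/hr ÷ 501.5198 mcg/mL = 74.05491 mL/hr
Time remaining = 115.7219 mL ÷ 74.05491 mL/hr = 1.562649 hr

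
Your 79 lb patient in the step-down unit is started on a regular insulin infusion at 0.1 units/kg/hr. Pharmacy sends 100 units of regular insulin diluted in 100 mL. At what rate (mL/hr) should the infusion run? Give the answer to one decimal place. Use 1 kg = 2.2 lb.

3.6 mL/hr

Weight = 79 lb ÷ 2.2 lb/kg = 35.90909 kg
Dose = 0.1 units/kg/hr × 35.90909 kg = 3.590909 units/hr
Concentration = 100 units ÷ 100 mL = 1 units/mL
Rate = 3.590909 units/hr ÷ 1 units/mL = 3.590909 mL/hr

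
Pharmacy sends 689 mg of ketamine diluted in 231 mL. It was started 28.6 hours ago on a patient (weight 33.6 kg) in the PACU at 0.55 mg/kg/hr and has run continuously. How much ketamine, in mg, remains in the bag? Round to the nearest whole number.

Dose = 0.55 mg/kg/hr × 33.6 kg = 18.48 mg/hr
Concentration = 689 mg ÷ 231 mL = 2.982684 mg/mL
Rate = 18.48 mg/hr ÷ 2.982684 mg/mL = 6.195762 mL/hr
Volume infused = 6.195762 mL/hr × 28.6 hr = 177.1988 mL
Volume remaining = 231 − 177.1988 = 53.80121 mL
Drug remaining = 53.80121 mL × 2.982684 mg/mL = 160.472 mg

160 mg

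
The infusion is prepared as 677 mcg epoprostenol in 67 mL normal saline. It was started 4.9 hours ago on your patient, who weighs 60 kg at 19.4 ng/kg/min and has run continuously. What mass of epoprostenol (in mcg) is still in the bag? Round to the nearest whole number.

335 mcg

Dose = 19.4 ng/kg/min × 60 kg = 1164 ng/min
1164 ng/min × 60 min/hr = 69840 ng/hr
Concentration = 677 mcg ÷ 67 mL = 10.10448 mcg/mL = 10104.48 ng/mL
Rate = 69840 ng/hr ÷ 10104.48 ng/mL = 6.911787 mL/hr
Volume infused = 6.911787 mL/hr × 4.9 hr = 33.86776 mL
Volume remaining = 67 − 33.86776 = 33.13224 mL
Drug remaining = 33.13224 mL × 10104.48 ng/mL = 334784 ng = 334.784 mcg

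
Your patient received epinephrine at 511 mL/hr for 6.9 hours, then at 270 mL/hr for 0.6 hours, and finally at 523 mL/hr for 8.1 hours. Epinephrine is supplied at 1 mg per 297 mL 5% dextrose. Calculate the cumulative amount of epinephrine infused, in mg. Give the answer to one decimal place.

26.7 mg

Concentration = 1 mg ÷ 297 mL = 0.003367003 mg/mL
Stage 1: 511 mL/hr × 6.9 hr = 3525.9 mL → 3525.9 mL × 0.003367003 mg/mL = 11.87172 mg
Stage 2: 270 mL/hr × 0.6 hr = 162 mL → 162 mL × 0.003367003 mg/mL = 0.5454545 mg
Stage 3: 523 mL/hr × 8.1 hr = 4236.3 mL → 4236.3 mL × 0.003367003 mg/mL = 14.26364 mg
Total = 11.87172 + 0.5454545 + 14.26364 = 26.68081 mg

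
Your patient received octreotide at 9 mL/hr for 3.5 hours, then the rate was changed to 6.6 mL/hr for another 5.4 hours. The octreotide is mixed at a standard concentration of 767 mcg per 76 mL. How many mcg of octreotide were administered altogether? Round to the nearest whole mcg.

Concentration = 767 mcg ÷ 76 mL = 10.09211 mcg/mL
Stage 1: 9 mL/hr × 3.5 hr = 31.5 mL → 31.5 mL × 10.09211 mcg/mL = 317.9013 mcg
Stage 2: 6.6 mL/hr × 5.4 hr = 35.64 mL → 35.64 mL × 10.09211 mcg/mL = 359.6826 mcg
Total = 317.9013 + 359.6826 = 677.5839 mcg

678 mcg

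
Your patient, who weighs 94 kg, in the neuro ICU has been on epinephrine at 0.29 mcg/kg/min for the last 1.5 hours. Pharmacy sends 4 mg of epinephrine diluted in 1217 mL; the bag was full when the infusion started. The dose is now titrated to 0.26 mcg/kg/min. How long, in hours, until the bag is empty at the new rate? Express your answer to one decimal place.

1.1 hours

Initial rate:
Dose = 0.29 mcg/kg/min × 94 kg = 27.26 mcg/min
27.26 mcg/min × 60 min/hr = 1635.6 mcg/hr
Concentration = 4 mg ÷ 1217 mL = 0.003286771 mg/mL = 3.286771 mcg/mL
Rate = 1635.6 mcg/hr ÷ 3.286771 mcg/mL = 497.6313 mL/hr
Volume infused so far = 497.6313 mL/hr × 1.5 hr = 746.447 mL
Volume remaining = 1217 − 746.447 = 470.553 mL
New rate:
Dose = 0.26 mcg/kg/min × 94 kg = 24.44 mcg/min
24.44 mcg/min × 60 min/hr = 1466.4 mcg/hr
Rate = 1466.4 mcg/hr ÷ 3.286771 mcg/mL = 446.1522 mL/hr
Time remaining = 470.553 mL ÷ 446.1522 mL/hr = 1.054692 hr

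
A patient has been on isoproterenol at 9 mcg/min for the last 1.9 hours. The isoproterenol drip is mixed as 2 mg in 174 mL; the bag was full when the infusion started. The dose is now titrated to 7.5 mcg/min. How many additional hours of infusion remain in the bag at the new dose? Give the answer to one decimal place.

2.2 hours

Initial rate:
9 mcg/min × 60 min/hr = 540 mcg/hr
Concentration = 2 mg ÷ 174 mL = 0.01149425 mg/mL = 11.49425 mcg/mL
Rate = 540 mcg/hr ÷ 11.49425 mcg/mL = 46.98 mL/hr
Volume infused so far = 46.98 mL/hr × 1.9 hr = 89.262 mL
Volume remaining = 174 − 89.262 = 84.738 mL
New rate:
7.5 mcg/min × 60 min/hr = 450 mcg/hr
Rate = 450 mcg/hr ÷ 11.49425 mcg/mL = 39.15 mL/hr
Time remaining = 84.738 mL ÷ 39.15 mL/hr = 2.164444 hr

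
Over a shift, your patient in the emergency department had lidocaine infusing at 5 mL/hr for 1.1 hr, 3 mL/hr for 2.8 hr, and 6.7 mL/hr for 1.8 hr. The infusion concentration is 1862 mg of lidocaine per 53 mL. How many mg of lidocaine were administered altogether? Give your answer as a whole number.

Concentration = 1862 mg ÷ 53 mL = 35.13208 mg/mL
Stage 1: 5 mL/hr × 1.1 hr = 5.5 mL → 5.5 mL × 35.13208 mg/mL = 193.2264 mg
Stage 2: 3 mL/hr × 2.8 hr = 8.4 mL → 8.4 mL × 35.13208 mg/mL = 295.1094 mg
Stage 3: 6.7 mL/hr × 1.8 hr = 12.06 mL → 12.06 mL × 35.13208 mg/mL = 423.6928 mg
Total = 193.2264 + 295.1094 + 423.6928 = 912.0287 mg

912 mg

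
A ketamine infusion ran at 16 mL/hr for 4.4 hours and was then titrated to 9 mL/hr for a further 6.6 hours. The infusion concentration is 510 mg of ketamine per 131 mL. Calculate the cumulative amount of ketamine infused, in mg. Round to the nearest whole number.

Concentration = 510 mg ÷ 131 mL = 3.89313 mg/mL
Stage 1: 16 mL/hr × 4.4 hr = 70.4 mL → 70.4 mL × 3.89313 mg/mL = 274.0763 mg
Stage 2: 9 mL/hr × 6.6 hr = 59.4 mL → 59.4 mL × 3.89313 mg/mL = 231.2519 mg
Total = 274.0763 + 231.2519 = 505.3282 mg

505 mg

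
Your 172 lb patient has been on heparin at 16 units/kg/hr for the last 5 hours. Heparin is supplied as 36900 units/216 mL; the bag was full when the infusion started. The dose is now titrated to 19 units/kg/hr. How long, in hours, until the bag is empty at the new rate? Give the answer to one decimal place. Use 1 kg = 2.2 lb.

Initial rate:
Weight = 172 lb ÷ 2.2 lb/kg = 78.18182 kg
Dose = 16 units/kg/hr × 78.18182 kg = 1250.909 units/hr
Concentration = 36900 units ÷ 216 mL = 170.8333 units/mL
Rate = 1250.909 units/hr ÷ 170.8333 units/mL = 7.322395 mL/hr
Volume infused so far = 7.322395 mL/hr × 5 hr = 36.61197 mL
Volume remaining = 216 − 36.61197 = 179.388 mL
New rate:
Dose = 19 units/kg/hr × 78.18182 kg = 1485.455 units/hr
Rate = 1485.455 units/hr ÷ 170.8333 units/mL = 8.695344 mL/hr
Time remaining = 179.388 mL ÷ 8.695344 mL/hr = 20.63035 hr

20.6 hours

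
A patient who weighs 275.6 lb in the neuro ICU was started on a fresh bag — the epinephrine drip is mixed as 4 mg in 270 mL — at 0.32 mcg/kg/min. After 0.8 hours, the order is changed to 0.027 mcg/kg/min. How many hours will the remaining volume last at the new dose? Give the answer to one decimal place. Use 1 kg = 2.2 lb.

10.2 hours

Initial rate:
Weight = 275.6 lb ÷ 2.2 lb/kg = 125.2727 kg
Dose = 0.32 mcg/kg/min × 125.2727 kg = 40.08727 mcg/min
40.08727 mcg/min × 60 min/hr = 2405.236 mcg/hr
Concentration = 4 mg ÷ 270 mL = 0.01481481 mg/mL = 14.81481 mcg/mL
Rate = 2405.236 mcg/hr ÷ 14.81481 mcg/mL = 162.3535 mL/hr
Volume infused so far = 162.3535 mL/hr × 0.8 hr = 129.8828 mL
Volume remaining = 270 − 129.8828 = 140.1172 mL
New rate:
Dose = 0.027 mcg/kg/min × 125.2727 kg = 3.382364 mcg/min
3.382364 mcg/min × 60 min/hr = 202.9418 mcg/hr
Rate = 202.9418 mcg/hr ÷ 14.81481 mcg/mL = 13.69857 mL/hr
Time remaining = 140.1172 mL ÷ 13.69857 mL/hr = 10.2286 hr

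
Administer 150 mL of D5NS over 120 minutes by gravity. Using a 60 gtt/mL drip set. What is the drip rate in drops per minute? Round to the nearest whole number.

150 mL ÷ (120 min) = 1.25 mL/min
1.25 mL/min × 60 gtt/mL = 75 gtt/min

75 gtt/min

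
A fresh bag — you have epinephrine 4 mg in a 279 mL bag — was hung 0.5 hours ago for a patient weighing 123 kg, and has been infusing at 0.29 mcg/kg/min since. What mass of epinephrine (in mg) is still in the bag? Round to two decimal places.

Dose = 0.29 mcg/kg/min × 123 kg = 35.67 mcg/min
35.67 mcg/min × 60 min/hr = 2140.2 mcg/hr
Concentration = 4 mg ÷ 279 mL = 0.01433692 mg/mL = 14.33692 mcg/mL
Rate = 2140.2 mcg/hr ÷ 14.33692 mcg/mL = 149.2789 mL/hr
Volume infused = 149.2789 mL/hr × 0.5 hr = 74.63947 mL
Volume remaining = 279 − 74.63947 = 204.3605 mL
Drug remaining = 204.3605 mL × 14.33692 mcg/mL = 2929.9 mcg = 2.9299 mg

2.93 mg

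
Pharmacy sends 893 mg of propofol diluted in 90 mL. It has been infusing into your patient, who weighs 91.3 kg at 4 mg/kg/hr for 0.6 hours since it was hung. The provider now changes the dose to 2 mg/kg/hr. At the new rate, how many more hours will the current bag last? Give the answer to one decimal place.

3.7 hours

Initial rate:
Dose = 4 mg/kg/hr × 91.3 kg = 365.2 mg/hr
Concentration = 893 mg ÷ 90 mL = 9.922222 mg/mL
Rate = 365.2 mg/hr ÷ 9.922222 mg/mL = 36.80627 mL/hr
Volume infused so far = 36.80627 mL/hr × 0.6 hr = 22.08376 mL
Volume remaining = 90 − 22.08376 = 67.91624 mL
New rate:
Dose = 2 mg/kg/hr × 91.3 kg = 182.6 mg/hr
Rate = 182.6 mg/hr ÷ 9.922222 mg/mL = 18.40314 mL/hr
Time remaining = 67.91624 mL ÷ 18.40314 mL/hr = 3.690471 hr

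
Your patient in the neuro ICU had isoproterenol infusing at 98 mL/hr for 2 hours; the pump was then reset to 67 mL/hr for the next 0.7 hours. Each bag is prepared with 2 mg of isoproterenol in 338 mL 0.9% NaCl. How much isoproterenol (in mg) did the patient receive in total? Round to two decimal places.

1.44 mg

Concentration = 2 mg ÷ 338 mL = 0.00591716 mg/mL
Stage 1: 98 mL/hr × 2 hr = 196 mL → 196 mL × 0.00591716 mg/mL = 1.159763 mg
Stage 2: 67 mL/hr × 0.7 hr = 46.9 mL → 46.9 mL × 0.00591716 mg/mL = 0.2775148 mg
Total = 1.159763 + 0.2775148 = 1.437278 mg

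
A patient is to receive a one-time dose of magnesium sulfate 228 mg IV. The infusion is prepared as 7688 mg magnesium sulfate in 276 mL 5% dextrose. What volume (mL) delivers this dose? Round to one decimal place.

8.2 mL

Concentration = 7688 mg ÷ 276 mL = 27.85507 mg/mL
Volume = 228 mg ÷ 27.85507 mg/mL = 8.185224 mL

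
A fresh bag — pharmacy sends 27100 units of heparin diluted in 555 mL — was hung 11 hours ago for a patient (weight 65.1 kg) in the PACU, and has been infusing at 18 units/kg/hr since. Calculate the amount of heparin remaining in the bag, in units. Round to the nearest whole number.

Dose = 18 units/kg/hr × 65.1 kg = 1171.8 units/hr
Concentration = 27100 units ÷ 555 mL = 48.82883 units/mL
Rate = 1171.8 units/hr ÷ 48.82883 units/mL = 23.99812 mL/hr
Volume infused = 23.99812 mL/hr × 11 hr = 263.9793 mL
Volume remaining = 555 − 263.9793 = 291.0207 mL
Drug remaining = 291.0207 mL × 48.82883 units/mL = 14210.2 units

14210 units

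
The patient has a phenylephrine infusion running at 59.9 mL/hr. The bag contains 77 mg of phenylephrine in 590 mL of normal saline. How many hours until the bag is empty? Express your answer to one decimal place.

9.8 hours

Duration = 590 mL ÷ 59.9 mL/hr = 9.84975 hr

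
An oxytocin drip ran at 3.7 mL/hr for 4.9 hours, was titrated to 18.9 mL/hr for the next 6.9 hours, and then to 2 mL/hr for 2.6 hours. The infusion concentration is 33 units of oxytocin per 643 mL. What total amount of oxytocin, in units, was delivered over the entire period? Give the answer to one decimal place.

Concentration = 33 units ÷ 643 mL = 0.05132193 units/mL
Stage 1: 3.7 mL/hr × 4.9 hr = 18.13 mL → 18.13 mL × 0.05132193 units/mL = 0.9304666 units
Stage 2: 18.9 mL/hr × 6.9 hr = 130.41 mL → 130.41 mL × 0.05132193 units/mL = 6.692893 units
Stage 3: 2 mL/hr × 2.6 hr = 5.2 mL → 5.2 mL × 0.05132193 units/mL = 0.266874 units
Total = 0.9304666 + 6.692893 + 0.266874 = 7.890233 units

7.9 units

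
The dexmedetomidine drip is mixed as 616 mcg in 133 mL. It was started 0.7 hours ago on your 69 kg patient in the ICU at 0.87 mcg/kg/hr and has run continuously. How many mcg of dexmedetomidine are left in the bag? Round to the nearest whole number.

Dose = 0.87 mcg/kg/hr × 69 kg = 60.03 mcg/hr
Concentration = 616 mcg ÷ 133 mL = 4.631579 mcg/mL
Rate = 60.03 mcg/hr ÷ 4.631579 mcg/mL = 12.96102 mL/hr
Volume infused = 12.96102 mL/hr × 0.7 hr = 9.072716 mL
Volume remaining = 133 − 9.072716 = 123.9273 mL
Drug remaining = 123.9273 mL × 4.631579 mcg/mL = 573.979 mcg

574 mcg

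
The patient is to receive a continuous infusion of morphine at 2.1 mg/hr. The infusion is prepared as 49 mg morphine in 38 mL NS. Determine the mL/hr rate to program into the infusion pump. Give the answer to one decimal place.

1.6 mL/hr

Concentration = 49 mg ÷ 38 mL = 1.289474 mg/mL
Rate = 2.1 mg/hr ÷ 1.289474 mg/mL = 1.628571 mL/hr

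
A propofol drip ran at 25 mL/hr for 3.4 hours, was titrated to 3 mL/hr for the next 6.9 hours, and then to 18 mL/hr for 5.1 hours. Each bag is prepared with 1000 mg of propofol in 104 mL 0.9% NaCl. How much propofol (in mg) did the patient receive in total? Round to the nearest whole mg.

Concentration = 1000 mg ÷ 104 mL = 9.615385 mg/mL
Stage 1: 25 mL/hr × 3.4 hr = 85 mL → 85 mL × 9.615385 mg/mL = 817.3077 mg
Stage 2: 3 mL/hr × 6.9 hr = 20.7 mL → 20.7 mL × 9.615385 mg/mL = 199.0385 mg
Stage 3: 18 mL/hr × 5.1 hr = 91.8 mL → 91.8 mL × 9.615385 mg/mL = 882.6923 mg
Total = 817.3077 + 199.0385 + 882.6923 = 1899.038 mg

1899 mg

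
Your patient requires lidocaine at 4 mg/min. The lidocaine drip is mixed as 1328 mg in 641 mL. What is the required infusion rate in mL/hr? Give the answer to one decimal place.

115.8 mL/hr

4 mg/min × 60 min/hr = 240 mg/hr
Concentration = 1328 mg ÷ 641 mL = 2.071763 mg/mL
Rate = 240 mg/hr ÷ 2.071763 mg/mL = 115.8434 mL/hr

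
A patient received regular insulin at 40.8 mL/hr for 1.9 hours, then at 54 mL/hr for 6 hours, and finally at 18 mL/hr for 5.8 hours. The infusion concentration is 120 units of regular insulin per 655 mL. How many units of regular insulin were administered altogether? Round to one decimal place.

92.7 units

Concentration = 120 units ÷ 655 mL = 0.1832061 units/mL
Stage 1: 40.8 mL/hr × 1.9 hr = 77.52 mL → 77.52 mL × 0.1832061 units/mL = 14.20214 units
Stage 2: 54 mL/hr × 6 hr = 324 mL → 324 mL × 0.1832061 units/mL = 59.35878 units
Stage 3: 18 mL/hr × 5.8 hr = 104.4 mL → 104.4 mL × 0.1832061 units/mL = 19.12672 units
Total = 14.20214 + 59.35878 + 19.12672 = 92.68763 units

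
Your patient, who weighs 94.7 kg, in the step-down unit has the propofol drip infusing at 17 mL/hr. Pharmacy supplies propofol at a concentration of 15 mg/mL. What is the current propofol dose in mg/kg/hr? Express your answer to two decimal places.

2.69 mg/kg/hr

Drug rate = 17 mL/hr × 15 mg/mL = 255 mg/hr
255 mg/hr ÷ 94.7 kg = 2.692714 mg/kg/hr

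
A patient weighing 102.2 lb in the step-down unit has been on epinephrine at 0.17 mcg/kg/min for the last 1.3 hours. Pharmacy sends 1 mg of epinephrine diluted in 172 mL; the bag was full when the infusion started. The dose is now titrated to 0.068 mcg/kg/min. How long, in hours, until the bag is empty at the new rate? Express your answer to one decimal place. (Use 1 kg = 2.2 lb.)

Initial rate:
Weight = 102.2 lb ÷ 2.2 lb/kg = 46.45455 kg
Dose = 0.17 mcg/kg/min × 46.45455 kg = 7.897273 mcg/min
7.897273 mcg/min × 60 min/hr = 473.8364 mcg/hr
Concentration = 1 mg ÷ 172 mL = 0.005813953 mg/mL = 5.813953 mcg/mL
Rate = 473.8364 mcg/hr ÷ 5.813953 mcg/mL = 81.49985 mL/hr
Volume infused so far = 81.49985 mL/hr × 1.3 hr = 105.9498 mL
Volume remaining = 172 − 105.9498 = 66.05019 mL
New rate:
Dose = 0.068 mcg/kg/min × 46.45455 kg = 3.158909 mcg/min
3.158909 mcg/min × 60 min/hr = 189.5345 mcg/hr
Rate = 189.5345 mcg/hr ÷ 5.813953 mcg/mL = 32.59994 mL/hr
Time remaining = 66.05019 mL ÷ 32.59994 mL/hr = 2.026083 hr

2.0 hours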